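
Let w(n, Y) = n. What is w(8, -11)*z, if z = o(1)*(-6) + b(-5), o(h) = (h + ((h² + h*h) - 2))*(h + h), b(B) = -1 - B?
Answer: -64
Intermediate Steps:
o(h) = 2*h*(-2 + h + 2*h²) (o(h) = (h + ((h² + h²) - 2))*(2*h) = (h + (2*h² - 2))*(2*h) = (h + (-2 + 2*h²))*(2*h) = (-2 + h + 2*h²)*(2*h) = 2*h*(-2 + h + 2*h²))
z = -8 (z = (2*1*(-2 + 1 + 2*1²))*(-6) + (-1 - 1*(-5)) = (2*1*(-2 + 1 + 2*1))*(-6) + (-1 + 5) = (2*1*(-2 + 1 + 2))*(-6) + 4 = (2*1*1)*(-6) + 4 = 2*(-6) + 4 = -12 + 4 = -8)
w(8, -11)*z = 8*(-8) = -64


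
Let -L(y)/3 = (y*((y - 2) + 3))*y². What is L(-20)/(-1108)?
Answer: 114000/277 ≈ 411.55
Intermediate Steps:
L(y) = -3*y³*(1 + y) (L(y) = -3*y*((y - 2) + 3)*y² = -3*y*((-2 + y) + 3)*y² = -3*y*(1 + y)*y² = -3*y³*(1 + y))
L(-20)/(-1108) = (3*(-20)³*(-1 - 1*(-20)))/(-1108) = (3*(-8000)*(-1 + 20))*(-1/1108) = (3*(-8000)*19)*(-1/1108) = -456000*(-1/1108) = 114000/277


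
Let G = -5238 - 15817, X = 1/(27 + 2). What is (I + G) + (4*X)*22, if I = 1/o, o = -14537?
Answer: -8874940288/421573 ≈ -21052.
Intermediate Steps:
X = 1/29 ≈ 0.034483
G = -21055
I = -1/14537 (I = 1/(-14537) = -1/14537 ≈ -6.8790e-5)
(I + G) + (4*X)*22 = (-1/14537 - 21055) + (4*(1/29))*22 = -306076536/14537 + (4/29)*22 = -306076536/14537 + 88/29 = -8874940288/421573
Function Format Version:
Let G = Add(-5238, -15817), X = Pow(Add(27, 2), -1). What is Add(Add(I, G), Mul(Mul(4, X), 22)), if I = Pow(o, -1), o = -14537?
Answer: Rational(-8874940288, 421573) ≈ -21052.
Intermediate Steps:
X = Rational(1, 29) (X = Pow(29, -1) = Rational(1, 29) ≈ 0.034483)
G = -21055
I = Rational(-1, 14537) (I = Pow(-14537, -1) = Rational(-1, 14537) ≈ -6.8790e-5)
Add(Add(I, G), Mul(Mul(4, X), 22)) = Add(Add(Rational(-1, 14537), -21055), Mul(Mul(4, Rational(1, 29)), 22)) = Add(Rational(-306076536, 14537), Mul(Rational(4, 29), 22)) = Add(Rational(-306076536, 14537), Rational(88, 29)) = Rational(-8874940288, 421573)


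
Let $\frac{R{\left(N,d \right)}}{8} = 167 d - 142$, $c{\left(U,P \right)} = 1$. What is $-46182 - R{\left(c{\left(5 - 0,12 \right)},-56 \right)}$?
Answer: $29770$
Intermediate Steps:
$R{\left(N,d \right)} = -1136 + 1336 d$ ($R{\left(N,d \right)} = 8 \left(167 d - 142\right) = 8 \left(-142 + 167 d\right) = -1136 + 1336 d$)
$-46182 - R{\left(c{\left(5 - 0,12 \right)},-56 \right)} = -46182 - \left(-1136 + 1336 \left(-56\right)\right) = -46182 - \left(-1136 - 74816\right) = -46182 - -75952 = -46182 + 75952 = 29770$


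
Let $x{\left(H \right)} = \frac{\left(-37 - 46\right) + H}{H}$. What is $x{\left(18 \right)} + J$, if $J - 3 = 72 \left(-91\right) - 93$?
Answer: $- \frac{119621}{18} \approx -6645.6$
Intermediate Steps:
$x{\left(H \right)} = \frac{-83 + H}{H}$
$J = -6642$ ($J = 3 + \left(72 \left(-91\right) - 93\right) = 3 - 6645 = -6642$)
$x{\left(18 \right)} + J = \frac{-83 + 18}{18} - 6642 = \frac{1}{18} \left(-65\right) - 6642 = - \frac{65}{18} - 6642 = - \frac{119621}{18}$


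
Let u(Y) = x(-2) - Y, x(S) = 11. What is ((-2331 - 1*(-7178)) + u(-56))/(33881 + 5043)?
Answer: 2457/19462 ≈ 0.12625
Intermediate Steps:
u(Y) = 11 - Y
((-2331 - 1*(-7178)) + u(-56))/(33881 + 5043) = ((-2331 - 1*(-7178)) + (11 - 1*(-56)))/(33881 + 5043) = ((-2331 + 7178) + (11 + 56))/38924 = (4847 + 67)*(1/38924) = 4914*(1/38924) = 2457/19462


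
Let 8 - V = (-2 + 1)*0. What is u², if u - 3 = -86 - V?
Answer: 8281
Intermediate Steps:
V = 8 (V = 8 - (-2 + 1)*0 = 8 - (-1)*0 = 8 - 1*0 = 8 + 0 = 8)
u = -91 (u = 3 + (-86 - 1*8) = 3 + (-86 - 8) = 3 - 94 = -91)
u² = (-91)² = 8281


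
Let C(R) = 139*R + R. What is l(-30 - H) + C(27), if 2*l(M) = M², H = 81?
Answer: 19881/2 ≈ 9940.5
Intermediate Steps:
C(R) = 140*R
l(M) = M²/2
l(-30 - H) + C(27) = (-30 - 1*81)²/2 + 140*27 = (-30 - 81)²/2 + 3780 = (½)*(-111)² + 3780 = (½)*12321 + 3780 = 12321/2 + 3780 = 19881/2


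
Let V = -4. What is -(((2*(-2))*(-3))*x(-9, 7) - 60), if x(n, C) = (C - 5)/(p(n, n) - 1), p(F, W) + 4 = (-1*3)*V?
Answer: 396/7 ≈ 56.571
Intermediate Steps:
p(F, W) = 8 (p(F, W) = -4 - 1*3*(-4) = -4 - 3*(-4) = -4 + 12 = 8)
x(n, C) = -5/7 + C/7 (x(n, C) = (C - 5)/(8 - 1) = (-5 + C)/7 = (-5 + C)*(⅐) = -5/7 + C/7)
-(((2*(-2))*(-3))*x(-9, 7) - 60) = -(((2*(-2))*(-3))*(-5/7 + (⅐)*7) - 60) = -((-4*(-3))*(-5/7 + 1) - 60) = -(12*(2/7) - 60) = -(24/7 - 60) = -1*(-396/7) = 396/7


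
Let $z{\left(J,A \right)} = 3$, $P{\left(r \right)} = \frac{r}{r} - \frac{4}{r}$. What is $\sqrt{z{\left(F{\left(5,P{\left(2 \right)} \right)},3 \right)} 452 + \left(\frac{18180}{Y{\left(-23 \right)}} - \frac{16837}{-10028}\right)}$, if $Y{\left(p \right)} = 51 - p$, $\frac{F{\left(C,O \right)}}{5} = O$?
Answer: $\frac{227 \sqrt{1070902655}}{185518} \approx 40.042$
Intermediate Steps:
$P{\left(r \right)} = 1 - \frac{4}{r}$
$F{\left(C,O \right)} = 5 O$
$\sqrt{z{\left(F{\left(5,P{\left(2 \right)} \right)},3 \right)} 452 + \left(\frac{18180}{Y{\left(-23 \right)}} - \frac{16837}{-10028}\right)} = \sqrt{3 \cdot 452 - \left(- \frac{16837}{10028} - \frac{18180}{51 - -23}\right)} = \sqrt{1356 - \left(- \frac{16837}{10028} - \frac{18180}{51 + 23}\right)} = \sqrt{1356 + \left(\frac{18180}{74} + \frac{16837}{10028}\right)} = \sqrt{1356 + \left(18180 \cdot \frac{1}{74} + \frac{16837}{10028}\right)} = \sqrt{1356 + \left(\frac{9090}{37} + \frac{16837}{10028}\right)} = \sqrt{1356 + \frac{91777489}{371036}} = \sqrt{\frac{594902305}{371036}} = \frac{227 \sqrt{1070902655}}{185518}$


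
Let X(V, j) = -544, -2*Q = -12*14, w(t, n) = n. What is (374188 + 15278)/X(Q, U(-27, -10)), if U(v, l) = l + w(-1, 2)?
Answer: -194733/272 ≈ -715.93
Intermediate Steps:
Q = 84 (Q = -(-6)*14 = -½*(-168) = 84)
U(v, l) = 2 + l (U(v, l) = l + 2 = 2 + l)
(374188 + 15278)/X(Q, U(-27, -10)) = (374188 + 15278)/(-544) = 389466*(-1/544) = -194733/272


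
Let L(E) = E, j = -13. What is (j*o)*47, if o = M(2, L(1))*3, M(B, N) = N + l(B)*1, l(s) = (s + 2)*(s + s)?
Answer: -31161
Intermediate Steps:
l(s) = 2*s*(2 + s) (l(s) = (2 + s)*(2*s) = 2*s*(2 + s))
M(B, N) = N + 2*B*(2 + B) (M(B, N) = N + (2*B*(2 + B))*1 = N + 2*B*(2 + B))
o = 51 (o = (1 + 2*2*(2 + 2))*3 = (1 + 2*2*4)*3 = (1 + 16)*3 = 17*3 = 51)
(j*o)*47 = -13*51*47 = -663*47 = -31161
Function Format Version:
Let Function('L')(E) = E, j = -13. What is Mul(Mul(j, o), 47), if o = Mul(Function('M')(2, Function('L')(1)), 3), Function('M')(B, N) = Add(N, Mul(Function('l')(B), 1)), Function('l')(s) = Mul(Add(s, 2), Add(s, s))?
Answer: -31161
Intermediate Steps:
Function('l')(s) = Mul(2, s, Add(2, s)) (Function('l')(s) = Mul(Add(2, s), Mul(2, s)) = Mul(2, s, Add(2, s)))
Function('M')(B, N) = Add(N, Mul(2, B, Add(2, B))) (Function('M')(B, N) = Add(N, Mul(Mul(2, B, Add(2, B)), 1)) = Add(N, Mul(2, B, Add(2, B))))
o = 51 (o = Mul(Add(1, Mul(2, 2, Add(2, 2))), 3) = Mul(Add(1, Mul(2, 2, 4)), 3) = Mul(Add(1, 16), 3) = Mul(17, 3) = 51)
Mul(Mul(j, o), 47) = Mul(Mul(-13, 51), 47) = Mul(-663, 47) = -31161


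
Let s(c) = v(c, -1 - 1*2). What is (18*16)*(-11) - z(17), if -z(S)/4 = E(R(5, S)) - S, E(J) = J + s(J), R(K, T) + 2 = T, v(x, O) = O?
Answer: -3188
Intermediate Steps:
R(K, T) = -2 + T
s(c) = -3 (s(c) = -1 - 1*2 = -1 - 2 = -3)
E(J) = -3 + J (E(J) = J - 3 = -3 + J)
z(S) = 20 (z(S) = -4*((-3 + (-2 + S)) - S) = -4*((-5 + S) - S) = -4*(-5) = 20)
(18*16)*(-11) - z(17) = (18*16)*(-11) - 1*20 = 288*(-11) - 20 = -3168 - 20 = -3188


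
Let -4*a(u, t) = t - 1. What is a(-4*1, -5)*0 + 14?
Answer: 14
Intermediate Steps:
a(u, t) = ¼ - t/4 (a(u, t) = -(t - 1)/4 = -(-1 + t)/4 = ¼ - t/4)
a(-4*1, -5)*0 + 14 = (¼ - ¼*(-5))*0 + 14 = (¼ + 5/4)*0 + 14 = (3/2)*0 + 14 = 0 + 14 = 14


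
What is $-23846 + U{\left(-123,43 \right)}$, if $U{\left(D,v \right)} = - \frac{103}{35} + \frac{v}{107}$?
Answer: $- \frac{89312786}{3745} \approx -23849.0$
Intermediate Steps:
$U{\left(D,v \right)} = - \frac{103}{35} + \frac{v}{107}$ ($U{\left(D,v \right)} = \left(-103\right) \frac{1}{35} + v \frac{1}{107} = - \frac{103}{35} + \frac{v}{107}$)
$-23846 + U{\left(-123,43 \right)} = -23846 + \left(- \frac{103}{35} + \frac{1}{107} \cdot 43\right) = -23846 + \left(- \frac{103}{35} + \frac{43}{107}\right) = -23846 - \frac{9516}{3745} = - \frac{89312786}{3745}$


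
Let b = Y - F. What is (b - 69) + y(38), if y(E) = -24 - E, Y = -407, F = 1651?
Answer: -2189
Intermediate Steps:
b = -2058 (b = -407 - 1*1651 = -407 - 1651 = -2058)
(b - 69) + y(38) = (-2058 - 69) + (-24 - 1*38) = -2127 + (-24 - 38) = -2127 - 62 = -2189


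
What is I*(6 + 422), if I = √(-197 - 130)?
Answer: 428*I*√327 ≈ 7739.6*I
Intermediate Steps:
I = I*√327 (I = √(-327) = I*√327 ≈ 18.083*I)
I*(6 + 422) = (I*√327)*(6 + 422) = (I*√327)*428 = 428*I*√327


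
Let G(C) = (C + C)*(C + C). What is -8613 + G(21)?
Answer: -6849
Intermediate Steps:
G(C) = 4*C² (G(C) = (2*C)*(2*C) = 4*C²)
-8613 + G(21) = -8613 + 4*21² = -8613 + 4*441 = -8613 + 1764 = -6849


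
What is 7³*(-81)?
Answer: -27783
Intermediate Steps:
7³*(-81) = 343*(-81) = -27783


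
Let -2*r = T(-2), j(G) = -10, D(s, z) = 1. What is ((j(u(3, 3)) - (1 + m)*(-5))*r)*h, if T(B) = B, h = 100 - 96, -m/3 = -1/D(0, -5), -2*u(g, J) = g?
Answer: 40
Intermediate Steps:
u(g, J) = -g/2
m = 3 (m = -(-3)/1 = -(-3) = -3*(-1) = 3)
h = 4
r = 1 (r = -½*(-2) = 1)
((j(u(3, 3)) - (1 + m)*(-5))*r)*h = ((-10 - (1 + 3)*(-5))*1)*4 = ((-10 - 4*(-5))*1)*4 = ((-10 - 1*(-20))*1)*4 = ((-10 + 20)*1)*4 = (10*1)*4 = 10*4 = 40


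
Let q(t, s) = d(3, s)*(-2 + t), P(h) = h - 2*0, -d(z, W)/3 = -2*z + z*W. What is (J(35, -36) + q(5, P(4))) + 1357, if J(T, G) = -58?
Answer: 1245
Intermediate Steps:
d(z, W) = 6*z - 3*W*z (d(z, W) = -3*(-2*z + z*W) = -3*(-2*z + W*z) = 6*z - 3*W*z)
P(h) = h (P(h) = h + 0 = h)
q(t, s) = (-2 + t)*(18 - 9*s) (q(t, s) = (3*3*(2 - s))*(-2 + t) = (18 - 9*s)*(-2 + t) = (-2 + t)*(18 - 9*s))
(J(35, -36) + q(5, P(4))) + 1357 = (-58 - 9*(-2 + 4)*(-2 + 5)) + 1357 = (-58 - 9*2*3) + 1357 = (-58 - 54) + 1357 = -112 + 1357 = 1245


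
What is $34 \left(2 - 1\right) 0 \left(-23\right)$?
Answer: $0$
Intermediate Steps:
$34 \left(2 - 1\right) 0 \left(-23\right) = 34 \cdot 1 \cdot 0 \left(-23\right) = 34 \cdot 0 \left(-23\right) = 0 \left(-23\right) = 0$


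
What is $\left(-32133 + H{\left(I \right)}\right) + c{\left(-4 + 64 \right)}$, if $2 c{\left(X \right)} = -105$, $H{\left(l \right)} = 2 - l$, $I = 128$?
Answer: $- \frac{64623}{2} \approx -32312.0$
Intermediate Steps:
$c{\left(X \right)} = - \frac{105}{2}$ ($c{\left(X \right)} = \frac{1}{2} \left(-105\right) = - \frac{105}{2}$)
$\left(-32133 + H{\left(I \right)}\right) + c{\left(-4 + 64 \right)} = \left(-32133 + \left(2 - 128\right)\right) - \frac{105}{2} = \left(-32133 - 126\right) - \frac{105}{2} = -32259 - \frac{105}{2} = - \frac{64623}{2}$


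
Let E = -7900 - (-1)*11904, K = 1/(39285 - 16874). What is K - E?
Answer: -89733643/22411 ≈ -4004.0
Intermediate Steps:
K = 1/22411 ≈ 4.4621e-5
E = 4004 (E = -7900 - 1*(-11904) = -7900 + 11904 = 4004)
K - E = 1/22411 - 1*4004 = 1/22411 - 4004 = -89733643/22411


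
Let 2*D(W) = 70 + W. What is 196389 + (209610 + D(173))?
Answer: 812241/2 ≈ 4.0612e+5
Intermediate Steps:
D(W) = 35 + W/2 (D(W) = (70 + W)/2 = 35 + W/2)
196389 + (209610 + D(173)) = 196389 + (209610 + (35 + (½)*173)) = 196389 + (209610 + (35 + 173/2)) = 196389 + (209610 + 243/2) = 196389 + 419463/2 = 812241/2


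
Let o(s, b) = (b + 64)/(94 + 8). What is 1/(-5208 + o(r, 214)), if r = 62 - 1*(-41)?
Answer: -51/265469 ≈ -0.00019211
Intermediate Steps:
r = 103 (r = 62 + 41 = 103)
o(s, b) = 32/51 + b/102 (o(s, b) = (64 + b)/102 = (64 + b)*(1/102) = 32/51 + b/102)
1/(-5208 + o(r, 214)) = 1/(-5208 + (32/51 + (1/102)*214)) = 1/(-5208 + (32/51 + 107/51)) = 1/(-5208 + 139/51) = 1/(-265469/51) = -51/265469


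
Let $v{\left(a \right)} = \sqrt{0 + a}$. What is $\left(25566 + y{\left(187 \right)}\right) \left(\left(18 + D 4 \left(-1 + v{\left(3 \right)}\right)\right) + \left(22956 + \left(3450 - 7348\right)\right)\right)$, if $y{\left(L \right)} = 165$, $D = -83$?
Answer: $499387248 - 8542692 \sqrt{3} \approx 4.8459 \cdot 10^{8}$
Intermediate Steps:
$v{\left(a \right)} = \sqrt{a}$
$\left(25566 + y{\left(187 \right)}\right) \left(\left(18 + D 4 \left(-1 + v{\left(3 \right)}\right)\right) + \left(22956 + \left(3450 - 7348\right)\right)\right) = \left(25566 + 165\right) \left(\left(18 - 83 \cdot 4 \left(-1 + \sqrt{3}\right)\right) + \left(22956 + \left(3450 - 7348\right)\right)\right) = 25731 \left(\left(18 - 83 \left(-4 + 4 \sqrt{3}\right)\right) + \left(22956 - 3898\right)\right) = 25731 \left(\left(18 + \left(332 - 332 \sqrt{3}\right)\right) + 19058\right) = 25731 \left(\left(350 - 332 \sqrt{3}\right) + 19058\right) = 25731 \left(19408 - 332 \sqrt{3}\right) = 499387248 - 8542692 \sqrt{3}$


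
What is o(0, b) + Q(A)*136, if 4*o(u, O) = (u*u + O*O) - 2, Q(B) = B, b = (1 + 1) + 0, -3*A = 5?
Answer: -1357/6 ≈ -226.17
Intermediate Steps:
A = -5/3 (A = -1/3*5 = -5/3 ≈ -1.6667)
b = 2 (b = 2 + 0 = 2)
o(u, O) = -1/2 + O**2/4 + u**2/4 (o(u, O) = ((u*u + O*O) - 2)/4 = ((u**2 + O**2) - 2)/4 = ((O**2 + u**2) - 2)/4 = (-2 + O**2 + u**2)/4 = -1/2 + O**2/4 + u**2/4)
o(0, b) + Q(A)*136 = (-1/2 + (1/4)*2**2 + (1/4)*0**2) - 5/3*136 = (-1/2 + (1/4)*4 + (1/4)*0) - 680/3 = (-1/2 + 1 + 0) - 680/3 = 1/2 - 680/3 = -1357/6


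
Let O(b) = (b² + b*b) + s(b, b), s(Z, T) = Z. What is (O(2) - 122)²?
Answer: 12544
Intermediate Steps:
O(b) = b + 2*b² (O(b) = (b² + b*b) + b = (b² + b²) + b = 2*b² + b = b + 2*b²)
(O(2) - 122)² = (2*(1 + 2*2) - 122)² = (2*(1 + 4) - 122)² = (2*5 - 122)² = (10 - 122)² = (-112)² = 12544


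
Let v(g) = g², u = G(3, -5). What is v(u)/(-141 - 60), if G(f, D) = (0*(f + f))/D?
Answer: 0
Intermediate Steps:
G(f, D) = 0 (G(f, D) = (0*(2*f))/D = 0/D = 0)
u = 0
v(u)/(-141 - 60) = 0²/(-141 - 60) = 0/(-201) = -1/201*0 = 0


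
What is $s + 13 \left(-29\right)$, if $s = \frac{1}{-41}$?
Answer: $- \frac{15458}{41} \approx -377.02$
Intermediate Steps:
$s = - \frac{1}{41} \approx -0.02439$
$s + 13 \left(-29\right) = - \frac{1}{41} + 13 \left(-29\right) = - \frac{1}{41} - 377 = - \frac{15458}{41}$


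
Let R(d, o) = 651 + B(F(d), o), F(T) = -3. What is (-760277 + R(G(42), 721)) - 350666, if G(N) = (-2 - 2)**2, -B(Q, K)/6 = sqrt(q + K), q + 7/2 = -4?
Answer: -1110292 - 3*sqrt(2854) ≈ -1.1105e+6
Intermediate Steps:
q = -15/2 (q = -7/2 - 4 = -15/2 ≈ -7.5000)
B(Q, K) = -6*sqrt(-15/2 + K)
G(N) = 16 (G(N) = (-4)**2 = 16)
R(d, o) = 651 - 3*sqrt(-30 + 4*o)
(-760277 + R(G(42), 721)) - 350666 = (-760277 + (651 - 3*sqrt(-30 + 4*721))) - 350666 = (-760277 + (651 - 3*sqrt(-30 + 2884))) - 350666 = (-760277 + (651 - 3*sqrt(2854))) - 350666 = (-759626 - 3*sqrt(2854)) - 350666 = -1110292 - 3*sqrt(2854)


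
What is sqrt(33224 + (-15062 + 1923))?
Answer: sqrt(20085) ≈ 141.72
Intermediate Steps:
sqrt(33224 + (-15062 + 1923)) = sqrt(33224 - 13139) = sqrt(20085)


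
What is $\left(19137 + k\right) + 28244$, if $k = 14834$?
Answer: $62215$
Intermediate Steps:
$\left(19137 + k\right) + 28244 = \left(19137 + 14834\right) + 28244 = 33971 + 28244 = 62215$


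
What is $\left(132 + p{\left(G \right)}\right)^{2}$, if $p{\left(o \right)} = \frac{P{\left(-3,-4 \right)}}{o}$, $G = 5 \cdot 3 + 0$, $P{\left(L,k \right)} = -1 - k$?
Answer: $\frac{436921}{25} \approx 17477.0$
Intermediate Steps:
$G = 15$ ($G = 15 + 0 = 15$)
$p{\left(o \right)} = \frac{3}{o}$ ($p{\left(o \right)} = \frac{-1 - -4}{o} = \frac{-1 + 4}{o} = \frac{3}{o}$)
$\left(132 + p{\left(G \right)}\right)^{2} = \left(132 + \frac{3}{15}\right)^{2} = \left(132 + 3 \cdot \frac{1}{15}\right)^{2} = \left(132 + \frac{1}{5}\right)^{2} = \left(\frac{661}{5}\right)^{2} = \frac{436921}{25}$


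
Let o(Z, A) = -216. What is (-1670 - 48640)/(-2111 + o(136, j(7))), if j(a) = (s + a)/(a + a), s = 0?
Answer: 3870/179 ≈ 21.620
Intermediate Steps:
j(a) = ½ (j(a) = (0 + a)/(a + a) = a/((2*a)) = a*(1/(2*a)) = ½)
(-1670 - 48640)/(-2111 + o(136, j(7))) = (-1670 - 48640)/(-2111 - 216) = -50310/(-2327) = -50310*(-1/2327) = 3870/179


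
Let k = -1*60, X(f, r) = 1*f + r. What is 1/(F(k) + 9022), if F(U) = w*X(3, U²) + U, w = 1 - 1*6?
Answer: -1/9053 ≈ -0.00011046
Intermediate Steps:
X(f, r) = f + r
w = -5 (w = 1 - 6 = -5)
k = -60
F(U) = -15 + U - 5*U² (F(U) = -5*(3 + U²) + U = (-15 - 5*U²) + U = -15 + U - 5*U²)
1/(F(k) + 9022) = 1/((-15 - 60 - 5*(-60)²) + 9022) = 1/((-15 - 60 - 5*3600) + 9022) = 1/((-15 - 60 - 18000) + 9022) = 1/(-18075 + 9022) = 1/(-9053) = -1/9053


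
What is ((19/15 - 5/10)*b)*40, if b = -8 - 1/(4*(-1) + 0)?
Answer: -713/3 ≈ -237.67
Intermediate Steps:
b = -31/4 (b = -8 - 1/(-4 + 0) = -8 - 1/(-4) = -8 - (-1)/4 = -8 - 1*(-1/4) = -8 + 1/4 = -31/4 ≈ -7.7500)
((19/15 - 5/10)*b)*40 = ((19/15 - 5/10)*(-31/4))*40 = ((19*(1/15) - 5*1/10)*(-31/4))*40 = ((19/15 - 1/2)*(-31/4))*40 = ((23/30)*(-31/4))*40 = -713/120*40 = -713/3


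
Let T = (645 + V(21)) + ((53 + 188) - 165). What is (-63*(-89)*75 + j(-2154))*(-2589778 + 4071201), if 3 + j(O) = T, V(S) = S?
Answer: 624070178672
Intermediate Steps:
T = 742 (T = (645 + 21) + ((53 + 188) - 165) = 666 + (241 - 165) = 666 + 76 = 742)
j(O) = 739 (j(O) = -3 + 742 = 739)
(-63*(-89)*75 + j(-2154))*(-2589778 + 4071201) = (-63*(-89)*75 + 739)*(-2589778 + 4071201) = (5607*75 + 739)*1481423 = (420525 + 739)*1481423 = 421264*1481423 = 624070178672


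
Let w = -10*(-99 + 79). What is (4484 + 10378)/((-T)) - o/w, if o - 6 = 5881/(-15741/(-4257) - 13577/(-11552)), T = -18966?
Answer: -808099712369/153029004380 ≈ -5.2807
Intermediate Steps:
w = 200 (w = -10*(-20) = 200)
o = 2935827890/2420579 (o = 6 + 5881/(-15741/(-4257) - 13577/(-11552)) = 6 + 5881/(-15741*(-1/4257) - 13577*(-1/11552)) = 6 + 5881/(159/43 + 13577/11552) = 6 + 5881/(2420579/496736) = 6 + 5881*(496736/2420579) = 6 + 2921304416/2420579 = 2935827890/2420579 ≈ 1212.9)
(4484 + 10378)/((-T)) - o/w = (4484 + 10378)/((-1*(-18966))) - 2935827890/(2420579*200) = 14862/18966 - 2935827890/(2420579*200) = 14862*(1/18966) - 1*293582789/48411580 = 2477/3161 - 293582789/48411580 = -808099712369/153029004380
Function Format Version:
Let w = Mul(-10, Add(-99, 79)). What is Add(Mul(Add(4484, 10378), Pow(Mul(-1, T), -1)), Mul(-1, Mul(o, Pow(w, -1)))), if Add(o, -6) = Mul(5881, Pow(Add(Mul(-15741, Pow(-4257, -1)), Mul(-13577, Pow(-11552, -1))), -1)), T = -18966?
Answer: Rational(-808099712369, 153029004380) ≈ -5.2807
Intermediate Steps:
w = 200 (w = Mul(-10, -20) = 200)
o = Rational(2935827890, 2420579) (o = Add(6, Mul(5881, Pow(Add(Mul(-15741, Pow(-4257, -1)), Mul(-13577, Pow(-11552, -1))), -1))) = Add(6, Mul(5881, Pow(Add(Mul(-15741, Rational(-1, 4257)), Mul(-13577, Rational(-1, 11552))), -1))) = Add(6, Mul(5881, Pow(Add(Rational(159, 43), Rational(13577, 11552)), -1))) = Add(6, Mul(5881, Pow(Rational(2420579, 496736), -1))) = Add(6, Mul(5881, Rational(496736, 2420579))) = Add(6, Rational(2921304416, 2420579)) = Rational(2935827890, 2420579) ≈ 1212.9)
Add(Mul(Add(4484, 10378), Pow(Mul(-1, T), -1)), Mul(-1, Mul(o, Pow(w, -1)))) = Add(Mul(Add(4484, 10378), Pow(Mul(-1, -18966), -1)), Mul(-1, Mul(Rational(2935827890, 2420579), Pow(200, -1)))) = Add(Mul(14862, Pow(18966, -1)), Mul(-1, Mul(Rational(2935827890, 2420579), Rational(1, 200)))) = Add(Mul(14862, Rational(1, 18966)), Mul(-1, Rational(293582789, 48411580))) = Add(Rational(2477, 3161), Rational(-293582789, 48411580)) = Rational(-808099712369, 153029004380)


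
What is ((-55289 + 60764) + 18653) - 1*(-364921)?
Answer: 389049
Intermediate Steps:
((-55289 + 60764) + 18653) - 1*(-364921) = (5475 + 18653) + 364921 = 24128 + 364921 = 389049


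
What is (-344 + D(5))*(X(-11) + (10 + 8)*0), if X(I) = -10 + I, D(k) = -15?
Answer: 7539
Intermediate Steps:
(-344 + D(5))*(X(-11) + (10 + 8)*0) = (-344 - 15)*((-10 - 11) + (10 + 8)*0) = -359*(-21 + 18*0) = -359*(-21 + 0) = -359*(-21) = 7539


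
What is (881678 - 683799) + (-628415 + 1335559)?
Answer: 905023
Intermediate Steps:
(881678 - 683799) + (-628415 + 1335559) = 197879 + 707144 = 905023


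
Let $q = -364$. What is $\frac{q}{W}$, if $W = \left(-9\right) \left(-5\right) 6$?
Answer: $- \frac{182}{135} \approx -1.3481$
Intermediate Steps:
$W = 270$ ($W = 45 \cdot 6 = 270$)
$\frac{q}{W} = - \frac{364}{270} = \left(-364\right) \frac{1}{270} = - \frac{182}{135}$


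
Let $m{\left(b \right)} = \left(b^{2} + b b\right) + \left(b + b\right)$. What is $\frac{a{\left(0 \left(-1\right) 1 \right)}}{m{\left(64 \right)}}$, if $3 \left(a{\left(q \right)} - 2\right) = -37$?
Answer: $- \frac{31}{24960} \approx -0.001242$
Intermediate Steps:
$a{\left(q \right)} = - \frac{31}{3}$ ($a{\left(q \right)} = 2 + \frac{1}{3} \left(-37\right) = 2 - \frac{37}{3} = - \frac{31}{3}$)
$m{\left(b \right)} = 2 b + 2 b^{2}$ ($m{\left(b \right)} = \left(b^{2} + b^{2}\right) + 2 b = 2 b^{2} + 2 b = 2 b + 2 b^{2}$)
$\frac{a{\left(0 \left(-1\right) 1 \right)}}{m{\left(64 \right)}} = - \frac{31}{3 \cdot 2 \cdot 64 \left(1 + 64\right)} = - \frac{31}{3 \cdot 2 \cdot 64 \cdot 65} = - \frac{31}{3 \cdot 8320} = \left(- \frac{31}{3}\right) \frac{1}{8320} = - \frac{31}{24960}$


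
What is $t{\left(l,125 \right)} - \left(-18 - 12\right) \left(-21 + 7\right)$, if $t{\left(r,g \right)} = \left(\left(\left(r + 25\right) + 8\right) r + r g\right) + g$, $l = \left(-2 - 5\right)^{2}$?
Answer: $9848$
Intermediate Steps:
$l = 49$ ($l = \left(-7\right)^{2} = 49$)
$t{\left(r,g \right)} = g + g r + r \left(33 + r\right)$ ($t{\left(r,g \right)} = \left(\left(\left(25 + r\right) + 8\right) r + g r\right) + g = \left(\left(33 + r\right) r + g r\right) + g = \left(r \left(33 + r\right) + g r\right) + g = \left(g r + r \left(33 + r\right)\right) + g = g + g r + r \left(33 + r\right)$)
$t{\left(l,125 \right)} - \left(-18 - 12\right) \left(-21 + 7\right) = \left(125 + 49^{2} + 33 \cdot 49 + 125 \cdot 49\right) - \left(-18 - 12\right) \left(-21 + 7\right) = \left(125 + 2401 + 1617 + 6125\right) - \left(-18 - 12\right) \left(-14\right) = 10268 - \left(-30\right) \left(-14\right) = 10268 - 420 = 9848$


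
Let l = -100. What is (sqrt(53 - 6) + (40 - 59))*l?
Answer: 1900 - 100*sqrt(47) ≈ 1214.4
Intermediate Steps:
(sqrt(53 - 6) + (40 - 59))*l = (sqrt(53 - 6) + (40 - 59))*(-100) = (sqrt(47) - 19)*(-100) = (-19 + sqrt(47))*(-100) = 1900 - 100*sqrt(47)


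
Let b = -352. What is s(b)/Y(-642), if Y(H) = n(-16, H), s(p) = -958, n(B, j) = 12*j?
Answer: 479/3852 ≈ 0.12435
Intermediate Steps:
Y(H) = 12*H
s(b)/Y(-642) = -958/(12*(-642)) = -958/(-7704) = -958*(-1/7704) = 479/3852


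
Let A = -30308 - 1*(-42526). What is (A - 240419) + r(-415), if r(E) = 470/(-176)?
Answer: -20081923/88 ≈ -2.2820e+5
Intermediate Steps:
A = 12218 (A = -30308 + 42526 = 12218)
r(E) = -235/88 (r(E) = 470*(-1/176) = -235/88)
(A - 240419) + r(-415) = (12218 - 240419) - 235/88 = -228201 - 235/88 = -20081923/88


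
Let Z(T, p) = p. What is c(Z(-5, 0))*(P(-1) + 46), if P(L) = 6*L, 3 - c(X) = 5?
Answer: -80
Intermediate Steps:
c(X) = -2 (c(X) = 3 - 1*5 = 3 - 5 = -2)
c(Z(-5, 0))*(P(-1) + 46) = -2*(6*(-1) + 46) = -2*(-6 + 46) = -2*40 = -80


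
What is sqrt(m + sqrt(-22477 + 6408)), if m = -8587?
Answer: sqrt(-8587 + I*sqrt(16069)) ≈ 0.684 + 92.669*I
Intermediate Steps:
sqrt(m + sqrt(-22477 + 6408)) = sqrt(-8587 + sqrt(-22477 + 6408)) = sqrt(-8587 + sqrt(-16069)) = sqrt(-8587 + I*sqrt(16069))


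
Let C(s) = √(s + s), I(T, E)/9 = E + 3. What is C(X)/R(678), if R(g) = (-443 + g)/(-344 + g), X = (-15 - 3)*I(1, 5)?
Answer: 12024*I*√2/235 ≈ 72.36*I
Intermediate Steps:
I(T, E) = 27 + 9*E (I(T, E) = 9*(E + 3) = 9*(3 + E) = 27 + 9*E)
X = -1296 (X = (-15 - 3)*(27 + 9*5) = -18*(27 + 45) = -18*72 = -1296)
R(g) = (-443 + g)/(-344 + g)
C(s) = √2*√s (C(s) = √(2*s) = √2*√s)
C(X)/R(678) = (√2*√(-1296))/(((-443 + 678)/(-344 + 678))) = (√2*(36*I))/((235/334)) = (36*I*√2)/(((1/334)*235)) = (36*I*√2)/(235/334) = (36*I*√2)*(334/235) = 12024*I*√2/235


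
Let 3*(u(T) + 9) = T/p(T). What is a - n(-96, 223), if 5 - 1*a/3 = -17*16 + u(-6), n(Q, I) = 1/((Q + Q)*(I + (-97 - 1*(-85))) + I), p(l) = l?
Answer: 34527674/40289 ≈ 857.00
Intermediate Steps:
u(T) = -26/3 (u(T) = -9 + (T/T)/3 = -9 + (⅓)*1 = -9 + ⅓ = -26/3)
n(Q, I) = 1/(I + 2*Q*(-12 + I)) (n(Q, I) = 1/((2*Q)*(I + (-97 + 85)) + I) = 1/((2*Q)*(I - 12) + I) = 1/((2*Q)*(-12 + I) + I) = 1/(2*Q*(-12 + I) + I) = 1/(I + 2*Q*(-12 + I)))
a = 857 (a = 15 - 3*(-17*16 - 26/3) = 15 - 3*(-272 - 26/3) = 15 - 3*(-842/3) = 15 + 842 = 857)
a - n(-96, 223) = 857 - 1/(223 - 24*(-96) + 2*223*(-96)) = 857 - 1/(223 + 2304 - 42816) = 857 - 1/(-40289) = 857 - 1*(-1/40289) = 857 + 1/40289 = 34527674/40289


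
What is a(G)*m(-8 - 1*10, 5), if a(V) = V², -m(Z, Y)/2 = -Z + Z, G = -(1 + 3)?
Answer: 0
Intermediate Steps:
G = -4 (G = -1*4 = -4)
m(Z, Y) = 0 (m(Z, Y) = -2*(-Z + Z) = -2*0 = 0)
a(G)*m(-8 - 1*10, 5) = (-4)²*0 = 16*0 = 0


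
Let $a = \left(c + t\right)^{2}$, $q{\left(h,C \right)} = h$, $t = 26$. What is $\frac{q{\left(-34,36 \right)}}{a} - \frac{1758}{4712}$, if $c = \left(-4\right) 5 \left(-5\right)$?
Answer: $- \frac{3508777}{9350964} \approx -0.37523$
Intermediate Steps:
$c = 100$ ($c = \left(-20\right) \left(-5\right) = 100$)
$a = 15876$ ($a = \left(100 + 26\right)^{2} = 126^{2} = 15876$)
$\frac{q{\left(-34,36 \right)}}{a} - \frac{1758}{4712} = - \frac{34}{15876} - \frac{1758}{4712} = \left(-34\right) \frac{1}{15876} - \frac{879}{2356} = - \frac{17}{7938} - \frac{879}{2356} = - \frac{3508777}{9350964}$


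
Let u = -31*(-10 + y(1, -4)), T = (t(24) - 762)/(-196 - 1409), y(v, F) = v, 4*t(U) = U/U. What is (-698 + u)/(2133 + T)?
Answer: -2689980/13696907 ≈ -0.19639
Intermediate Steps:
t(U) = ¼ (t(U) = (U/U)/4 = (¼)*1 = ¼)
T = 3047/6420 (T = (¼ - 762)/(-196 - 1409) = -3047/4/(-1605) = -3047/4*(-1/1605) = 3047/6420 ≈ 0.47461)
u = 279 (u = -31*(-10 + 1) = -31*(-9) = 279)
(-698 + u)/(2133 + T) = (-698 + 279)/(2133 + 3047/6420) = -419/13696907/6420 = -419*6420/13696907 = -2689980/13696907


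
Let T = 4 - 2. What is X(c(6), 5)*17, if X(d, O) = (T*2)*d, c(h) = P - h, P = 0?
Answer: -408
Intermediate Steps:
T = 2
c(h) = -h (c(h) = 0 - h = -h)
X(d, O) = 4*d (X(d, O) = (2*2)*d = 4*d)
X(c(6), 5)*17 = (4*(-1*6))*17 = (4*(-6))*17 = -24*17 = -408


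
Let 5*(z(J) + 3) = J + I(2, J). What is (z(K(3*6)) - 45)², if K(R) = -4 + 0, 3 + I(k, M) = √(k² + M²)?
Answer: 61029/25 - 988*√5/25 ≈ 2352.8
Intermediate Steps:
I(k, M) = -3 + √(M² + k²) (I(k, M) = -3 + √(k² + M²) = -3 + √(M² + k²))
K(R) = -4
z(J) = -18/5 + J/5 + √(4 + J²)/5 (z(J) = -3 + (J + (-3 + √(J² + 2²)))/5 = -3 + (J + (-3 + √(J² + 4)))/5 = -3 + (J + (-3 + √(4 + J²)))/5 = -3 + (-3 + J + √(4 + J²))/5 = -3 + (-⅗ + J/5 + √(4 + J²)/5) = -18/5 + J/5 + √(4 + J²)/5)
(z(K(3*6)) - 45)² = ((-18/5 + (⅕)*(-4) + √(4 + (-4)²)/5) - 45)² = ((-18/5 - ⅘ + √(4 + 16)/5) - 45)² = ((-18/5 - ⅘ + √20/5) - 45)² = ((-18/5 - ⅘ + (2*√5)/5) - 45)² = ((-18/5 - ⅘ + 2*√5/5) - 45)² = ((-22/5 + 2*√5/5) - 45)² = (-247/5 + 2*√5/5)²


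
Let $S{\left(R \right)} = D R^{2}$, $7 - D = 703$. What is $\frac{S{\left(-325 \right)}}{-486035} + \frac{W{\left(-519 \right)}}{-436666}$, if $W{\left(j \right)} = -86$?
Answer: $\frac{3210154278901}{21223495931} \approx 151.25$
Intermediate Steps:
$D = -696$ ($D = 7 - 703 = -696$)
$S{\left(R \right)} = - 696 R^{2}$
$\frac{S{\left(-325 \right)}}{-486035} + \frac{W{\left(-519 \right)}}{-436666} = \frac{\left(-696\right) \left(-325\right)^{2}}{-486035} - \frac{86}{-436666} = \left(-696\right) 105625 \left(- \frac{1}{486035}\right) - - \frac{43}{218333} = \left(-73515000\right) \left(- \frac{1}{486035}\right) + \frac{43}{218333} = \frac{14703000}{97207} + \frac{43}{218333} = \frac{3210154278901}{21223495931}$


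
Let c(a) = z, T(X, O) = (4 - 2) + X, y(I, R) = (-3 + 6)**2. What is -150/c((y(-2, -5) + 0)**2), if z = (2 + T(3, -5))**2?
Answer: -150/49 ≈ -3.0612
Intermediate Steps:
y(I, R) = 9 (y(I, R) = 3**2 = 9)
T(X, O) = 2 + X
z = 49 (z = (2 + (2 + 3))**2 = (2 + 5)**2 = 7**2 = 49)
c(a) = 49
-150/c((y(-2, -5) + 0)**2) = -150/49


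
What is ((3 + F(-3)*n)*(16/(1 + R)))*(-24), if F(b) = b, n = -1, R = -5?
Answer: 576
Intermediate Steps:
((3 + F(-3)*n)*(16/(1 + R)))*(-24) = ((3 - 3*(-1))*(16/(1 - 5)))*(-24) = ((3 + 3)*(16/(-4)))*(-24) = (6*(-1/4*16))*(-24) = (6*(-4))*(-24) = -24*(-24) = 576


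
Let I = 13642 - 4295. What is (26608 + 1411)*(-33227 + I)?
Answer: -669093720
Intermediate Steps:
I = 9347
(26608 + 1411)*(-33227 + I) = (26608 + 1411)*(-33227 + 9347) = 28019*(-23880) = -669093720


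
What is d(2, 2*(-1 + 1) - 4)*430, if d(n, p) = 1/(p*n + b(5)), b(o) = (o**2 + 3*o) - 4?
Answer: 215/14 ≈ 15.357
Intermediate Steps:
b(o) = -4 + o**2 + 3*o
d(n, p) = 1/(36 + n*p) (d(n, p) = 1/(p*n + (-4 + 5**2 + 3*5)) = 1/(n*p + (-4 + 25 + 15)) = 1/(n*p + 36) = 1/(36 + n*p))
d(2, 2*(-1 + 1) - 4)*430 = 430/(36 + 2*(2*(-1 + 1) - 4)) = 430/(36 + 2*(2*0 - 4)) = 430/(36 + 2*(0 - 4)) = 430/(36 + 2*(-4)) = 430/(36 - 8) = 430/28 = (1/28)*430 = 215/14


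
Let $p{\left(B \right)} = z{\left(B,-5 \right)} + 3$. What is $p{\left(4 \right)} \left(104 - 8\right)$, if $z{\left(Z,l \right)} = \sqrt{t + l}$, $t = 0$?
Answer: $288 + 96 i \sqrt{5} \approx 288.0 + 214.66 i$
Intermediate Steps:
$z{\left(Z,l \right)} = \sqrt{l}$ ($z{\left(Z,l \right)} = \sqrt{0 + l} = \sqrt{l}$)
$p{\left(B \right)} = 3 + i \sqrt{5}$ ($p{\left(B \right)} = \sqrt{-5} + 3 = i \sqrt{5} + 3 = 3 + i \sqrt{5}$)
$p{\left(4 \right)} \left(104 - 8\right) = \left(3 + i \sqrt{5}\right) \left(104 - 8\right) = \left(3 + i \sqrt{5}\right) 96 = 288 + 96 i \sqrt{5}$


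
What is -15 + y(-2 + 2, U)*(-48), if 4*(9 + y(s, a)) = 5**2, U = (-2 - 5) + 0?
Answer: 117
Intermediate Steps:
U = -7 (U = -7 + 0 = -7)
y(s, a) = -11/4 (y(s, a) = -9 + (1/4)*5**2 = -9 + (1/4)*25 = -9 + 25/4 = -11/4)
-15 + y(-2 + 2, U)*(-48) = -15 - 11/4*(-48) = -15 + 132 = 117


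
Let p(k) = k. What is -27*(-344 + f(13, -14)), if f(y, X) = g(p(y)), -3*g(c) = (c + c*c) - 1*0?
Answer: 10926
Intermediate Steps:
g(c) = -c/3 - c²/3 (g(c) = -((c + c*c) - 1*0)/3 = -((c + c²) + 0)/3 = -(c + c²)/3 = -c/3 - c²/3)
f(y, X) = -y*(1 + y)/3
-27*(-344 + f(13, -14)) = -27*(-344 - ⅓*13*(1 + 13)) = -27*(-344 - ⅓*13*14) = -27*(-344 - 182/3) = -27*(-1214/3) = 10926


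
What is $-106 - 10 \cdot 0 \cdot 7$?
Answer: $-106$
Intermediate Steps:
$-106 - 10 \cdot 0 \cdot 7 = -106 - 0 = -106 + 0 = -106$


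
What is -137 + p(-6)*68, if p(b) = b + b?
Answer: -953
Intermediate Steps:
p(b) = 2*b
-137 + p(-6)*68 = -137 + (2*(-6))*68 = -137 - 12*68 = -137 - 816 = -953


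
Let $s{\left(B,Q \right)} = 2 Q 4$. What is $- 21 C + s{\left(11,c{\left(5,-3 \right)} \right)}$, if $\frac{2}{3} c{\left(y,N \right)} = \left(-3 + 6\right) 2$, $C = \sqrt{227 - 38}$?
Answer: $72 - 63 \sqrt{21} \approx -216.7$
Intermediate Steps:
$C = 3 \sqrt{21}$ ($C = \sqrt{189} = 3 \sqrt{21} \approx 13.748$)
$c{\left(y,N \right)} = 9$ ($c{\left(y,N \right)} = \frac{3 \left(-3 + 6\right) 2}{2} = \frac{3 \cdot 3 \cdot 2}{2} = \frac{3}{2} \cdot 6 = 9$)
$s{\left(B,Q \right)} = 8 Q$
$- 21 C + s{\left(11,c{\left(5,-3 \right)} \right)} = - 21 \cdot 3 \sqrt{21} + 8 \cdot 9 = - 63 \sqrt{21} + 72 = 72 - 63 \sqrt{21}$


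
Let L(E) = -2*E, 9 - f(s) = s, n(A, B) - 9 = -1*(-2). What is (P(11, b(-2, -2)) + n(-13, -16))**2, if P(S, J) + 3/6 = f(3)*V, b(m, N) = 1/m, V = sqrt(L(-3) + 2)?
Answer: 1593/4 + 252*sqrt(2) ≈ 754.63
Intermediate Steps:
n(A, B) = 11 (n(A, B) = 9 - 1*(-2) = 9 + 2 = 11)
f(s) = 9 - s
V = 2*sqrt(2) (V = sqrt(-2*(-3) + 2) = sqrt(6 + 2) = sqrt(8) = 2*sqrt(2) ≈ 2.8284)
P(S, J) = -1/2 + 12*sqrt(2) (P(S, J) = -1/2 + (9 - 1*3)*(2*sqrt(2)) = -1/2 + (9 - 3)*(2*sqrt(2)) = -1/2 + 6*(2*sqrt(2)) = -1/2 + 12*sqrt(2))
(P(11, b(-2, -2)) + n(-13, -16))**2 = ((-1/2 + 12*sqrt(2)) + 11)**2 = (21/2 + 12*sqrt(2))**2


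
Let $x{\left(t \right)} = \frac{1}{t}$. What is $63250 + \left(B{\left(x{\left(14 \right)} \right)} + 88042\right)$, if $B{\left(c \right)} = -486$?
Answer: $150806$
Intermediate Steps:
$63250 + \left(B{\left(x{\left(14 \right)} \right)} + 88042\right) = 63250 + \left(-486 + 88042\right) = 63250 + 87556 = 150806$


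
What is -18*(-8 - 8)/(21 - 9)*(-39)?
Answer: -936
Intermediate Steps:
-18*(-8 - 8)/(21 - 9)*(-39) = -(-288)/12*(-39) = -18*(-4/3)*(-39) = 24*(-39) = -936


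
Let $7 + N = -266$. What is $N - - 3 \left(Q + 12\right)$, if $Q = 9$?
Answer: $-210$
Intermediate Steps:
$N = -273$ ($N = -7 - 266 = -273$)
$N - - 3 \left(Q + 12\right) = -273 - - 3 \left(9 + 12\right) = -273 - \left(-3\right) 21 = -273 - -63 = -273 + 63 = -210$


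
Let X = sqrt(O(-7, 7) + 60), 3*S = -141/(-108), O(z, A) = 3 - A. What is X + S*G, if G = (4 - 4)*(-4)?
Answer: 2*sqrt(14) ≈ 7.4833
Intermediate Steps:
S = 47/108 (S = (-141/(-108))/3 = (-141*(-1/108))/3 = (1/3)*(47/36) = 47/108 ≈ 0.43518)
G = 0 (G = 0*(-4) = 0)
X = 2*sqrt(14) (X = sqrt((3 - 1*7) + 60) = sqrt((3 - 7) + 60) = sqrt(-4 + 60) = sqrt(56) = 2*sqrt(14) ≈ 7.4833)
X + S*G = 2*sqrt(14) + (47/108)*0 = 2*sqrt(14) + 0 = 2*sqrt(14)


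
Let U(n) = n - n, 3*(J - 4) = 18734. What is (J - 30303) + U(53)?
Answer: -72163/3 ≈ -24054.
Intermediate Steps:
J = 18746/3 (J = 4 + (⅓)*18734 = 4 + 18734/3 = 18746/3 ≈ 6248.7)
U(n) = 0
(J - 30303) + U(53) = (18746/3 - 30303) + 0 = -72163/3 + 0 = -72163/3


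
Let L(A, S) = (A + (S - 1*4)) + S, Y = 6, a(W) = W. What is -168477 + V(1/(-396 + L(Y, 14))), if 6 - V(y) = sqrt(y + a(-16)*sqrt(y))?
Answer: -168471 - sqrt(-366 - 5856*I*sqrt(366))/366 ≈ -1.6847e+5 + 0.64772*I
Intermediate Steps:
L(A, S) = -4 + A + 2*S (L(A, S) = (A + (S - 4)) + S = (A + (-4 + S)) + S = (-4 + A + S) + S = -4 + A + 2*S)
V(y) = 6 - sqrt(y - 16*sqrt(y))
-168477 + V(1/(-396 + L(Y, 14))) = -168477 + (6 - sqrt(1/(-396 + (-4 + 6 + 2*14)) - 16*I*sqrt(366)/366)) = -168477 + (6 - sqrt(1/(-396 + (-4 + 6 + 28)) - 16*I*sqrt(366)/366)) = -168477 + (6 - sqrt(1/(-396 + 30) - 16*I*sqrt(366)/366)) = -168477 + (6 - sqrt(1/(-366) - 16*I*sqrt(366)/366)) = -168477 + (6 - sqrt(-1/366 - 8*I*sqrt(366)/183)) = -168471 - sqrt(-1/366 - 8*I*sqrt(366)/183)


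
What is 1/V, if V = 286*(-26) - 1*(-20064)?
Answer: 1/12628 ≈ 7.9189e-5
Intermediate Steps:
V = 12628 (V = -7436 + 20064 = 12628)
1/V = 1/12628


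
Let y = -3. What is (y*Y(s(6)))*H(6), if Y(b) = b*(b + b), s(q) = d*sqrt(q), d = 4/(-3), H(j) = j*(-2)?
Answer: 768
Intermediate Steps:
H(j) = -2*j
d = -4/3 (d = 4*(-1/3) = -4/3 ≈ -1.3333)
s(q) = -4*sqrt(q)/3
Y(b) = 2*b**2 (Y(b) = b*(2*b) = 2*b**2)
(y*Y(s(6)))*H(6) = (-6*(-4*sqrt(6)/3)**2)*(-2*6) = -6*32/3*(-12) = -3*64/3*(-12) = -64*(-12) = 768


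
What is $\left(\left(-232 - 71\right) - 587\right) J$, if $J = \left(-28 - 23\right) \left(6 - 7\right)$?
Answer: $-45390$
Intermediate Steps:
$J = 51$ ($J = \left(-51\right) \left(-1\right) = 51$)
$\left(\left(-232 - 71\right) - 587\right) J = \left(\left(-232 - 71\right) - 587\right) 51 = \left(-303 - 587\right) 51 = \left(-890\right) 51 = -45390$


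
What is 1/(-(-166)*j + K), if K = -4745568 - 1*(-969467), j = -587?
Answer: -1/3873543 ≈ -2.5816e-7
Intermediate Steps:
K = -3776101 (K = -4745568 + 969467 = -3776101)
1/(-(-166)*j + K) = 1/(-(-166)*(-587) - 3776101) = 1/(-1*97442 - 3776101) = 1/(-97442 - 3776101) = 1/(-3873543) = -1/3873543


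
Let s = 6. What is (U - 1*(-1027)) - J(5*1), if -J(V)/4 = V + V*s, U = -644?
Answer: 523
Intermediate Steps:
J(V) = -28*V (J(V) = -4*(V + V*6) = -4*(V + 6*V) = -28*V)
(U - 1*(-1027)) - J(5*1) = (-644 - 1*(-1027)) - (-28)*5*1 = (-644 + 1027) - (-28)*5 = 383 - 1*(-140) = 383 + 140 = 523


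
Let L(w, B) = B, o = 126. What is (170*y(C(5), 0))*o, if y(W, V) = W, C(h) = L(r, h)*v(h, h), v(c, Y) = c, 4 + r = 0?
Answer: 535500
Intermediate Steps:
r = -4 (r = -4 + 0 = -4)
C(h) = h**2 (C(h) = h*h = h**2)
(170*y(C(5), 0))*o = (170*5**2)*126 = (170*25)*126 = 4250*126 = 535500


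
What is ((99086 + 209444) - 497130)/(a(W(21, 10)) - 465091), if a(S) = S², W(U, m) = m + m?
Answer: 188600/464691 ≈ 0.40586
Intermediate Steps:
W(U, m) = 2*m
((99086 + 209444) - 497130)/(a(W(21, 10)) - 465091) = ((99086 + 209444) - 497130)/((2*10)² - 465091) = (308530 - 497130)/(20² - 465091) = -188600/(400 - 465091) = -188600/(-464691) = -188600*(-1/464691) = 188600/464691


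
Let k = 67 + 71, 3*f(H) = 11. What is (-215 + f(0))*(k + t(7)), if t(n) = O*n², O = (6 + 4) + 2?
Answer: -153428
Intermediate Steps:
f(H) = 11/3 (f(H) = (⅓)*11 = 11/3)
k = 138
O = 12 (O = 10 + 2 = 12)
t(n) = 12*n²
(-215 + f(0))*(k + t(7)) = (-215 + 11/3)*(138 + 12*7²) = -634*(138 + 12*49)/3 = -634*(138 + 588)/3 = -634/3*726 = -153428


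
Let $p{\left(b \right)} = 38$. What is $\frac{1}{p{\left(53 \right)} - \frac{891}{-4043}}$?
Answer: $\frac{4043}{154525} \approx 0.026164$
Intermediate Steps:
$\frac{1}{p{\left(53 \right)} - \frac{891}{-4043}} = \frac{1}{38 - \frac{891}{-4043}} = \frac{1}{38 - - \frac{891}{4043}} = \frac{1}{38 + \frac{891}{4043}} = \frac{1}{\frac{154525}{4043}} = \frac{4043}{154525}$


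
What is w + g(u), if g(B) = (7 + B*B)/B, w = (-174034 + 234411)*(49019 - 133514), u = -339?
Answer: -1729427129413/339 ≈ -5.1016e+9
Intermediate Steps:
w = -5101554615 (w = 60377*(-84495) = -5101554615)
g(B) = (7 + B²)/B
w + g(u) = -5101554615 + (-339 + 7/(-339)) = -5101554615 + (-339 + 7*(-1/339)) = -5101554615 + (-339 - 7/339) = -5101554615 - 114928/339 = -1729427129413/339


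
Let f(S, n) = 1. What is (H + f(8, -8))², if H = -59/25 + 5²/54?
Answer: 1466521/1822500 ≈ 0.80468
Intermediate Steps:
H = -2561/1350 (H = -59*1/25 + 25*(1/54) = -59/25 + 25/54 = -2561/1350 ≈ -1.8970)
(H + f(8, -8))² = (-2561/1350 + 1)² = (-1211/1350)² = 1466521/1822500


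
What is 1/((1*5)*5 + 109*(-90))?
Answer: -1/9785 ≈ -0.00010220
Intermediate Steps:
1/((1*5)*5 + 109*(-90)) = 1/(5*5 - 9810) = 1/(25 - 9810) = 1/(-9785) = -1/9785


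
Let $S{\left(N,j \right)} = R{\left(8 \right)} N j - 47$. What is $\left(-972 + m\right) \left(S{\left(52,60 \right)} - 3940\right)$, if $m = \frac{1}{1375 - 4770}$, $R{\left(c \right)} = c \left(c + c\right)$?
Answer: $- \frac{1304707572993}{3395} \approx -3.843 \cdot 10^{8}$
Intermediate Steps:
$R{\left(c \right)} = 2 c^{2}$ ($R{\left(c \right)} = c 2 c = 2 c^{2}$)
$m = - \frac{1}{3395}$ ($m = \frac{1}{-3395} = - \frac{1}{3395} \approx -0.00029455$)
$S{\left(N,j \right)} = -47 + 128 N j$ ($S{\left(N,j \right)} = 2 \cdot 8^{2} N j - 47 = 2 \cdot 64 N j - 47 = 128 N j - 47 = -47 + 128 N j$)
$\left(-972 + m\right) \left(S{\left(52,60 \right)} - 3940\right) = \left(-972 - \frac{1}{3395}\right) \left(\left(-47 + 128 \cdot 52 \cdot 60\right) - 3940\right) = - \frac{3299941 \left(\left(-47 + 399360\right) - 3940\right)}{3395} = - \frac{3299941 \left(399313 - 3940\right)}{3395} = \left(- \frac{3299941}{3395}\right) 395373 = - \frac{1304707572993}{3395}$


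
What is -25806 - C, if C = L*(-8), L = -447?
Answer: -29382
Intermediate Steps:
C = 3576 (C = -447*(-8) = 3576)
-25806 - C = -25806 - 1*3576 = -25806 - 3576 = -29382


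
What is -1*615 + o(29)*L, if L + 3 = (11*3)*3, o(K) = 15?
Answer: 825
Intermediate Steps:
L = 96 (L = -3 + (11*3)*3 = -3 + 33*3 = -3 + 99 = 96)
-1*615 + o(29)*L = -1*615 + 15*96 = -615 + 1440 = 825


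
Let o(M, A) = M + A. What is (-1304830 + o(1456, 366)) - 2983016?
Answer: -4286024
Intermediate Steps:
o(M, A) = A + M
(-1304830 + o(1456, 366)) - 2983016 = (-1304830 + (366 + 1456)) - 2983016 = (-1304830 + 1822) - 2983016 = -1303008 - 2983016 = -4286024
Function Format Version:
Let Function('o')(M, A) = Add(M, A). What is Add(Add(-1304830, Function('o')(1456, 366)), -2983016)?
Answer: -4286024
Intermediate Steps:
Function('o')(M, A) = Add(A, M)
Add(Add(-1304830, Function('o')(1456, 366)), -2983016) = Add(Add(-1304830, Add(366, 1456)), -2983016) = Add(Add(-1304830, 1822), -2983016) = Add(-1303008, -2983016) = -4286024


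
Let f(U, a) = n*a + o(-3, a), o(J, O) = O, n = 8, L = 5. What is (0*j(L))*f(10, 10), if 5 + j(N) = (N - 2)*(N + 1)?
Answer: 0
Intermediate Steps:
f(U, a) = 9*a (f(U, a) = 8*a + a = 9*a)
j(N) = -5 + (1 + N)*(-2 + N) (j(N) = -5 + (N - 2)*(N + 1) = -5 + (-2 + N)*(1 + N) = -5 + (1 + N)*(-2 + N))
(0*j(L))*f(10, 10) = (0*(-7 + 5**2 - 1*5))*(9*10) = (0*(-7 + 25 - 5))*90 = (0*13)*90 = 0*90 = 0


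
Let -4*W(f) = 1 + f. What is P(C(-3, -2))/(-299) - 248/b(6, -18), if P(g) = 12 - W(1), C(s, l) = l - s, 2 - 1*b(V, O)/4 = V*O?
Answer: -19913/32890 ≈ -0.60544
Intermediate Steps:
b(V, O) = 8 - 4*O*V (b(V, O) = 8 - 4*V*O = 8 - 4*O*V)
W(f) = -¼ - f/4 (W(f) = -(1 + f)/4 = -¼ - f/4)
P(g) = 25/2 (P(g) = 12 - (-¼ - ¼*1) = 12 - (-¼ - ¼) = 12 - 1*(-½) = 12 + ½ = 25/2)
P(C(-3, -2))/(-299) - 248/b(6, -18) = (25/2)/(-299) - 248/(8 - 4*(-18)*6) = (25/2)*(-1/299) - 248/(8 + 432) = -25/598 - 248/440 = -25/598 - 248*1/440 = -25/598 - 31/55 = -19913/32890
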